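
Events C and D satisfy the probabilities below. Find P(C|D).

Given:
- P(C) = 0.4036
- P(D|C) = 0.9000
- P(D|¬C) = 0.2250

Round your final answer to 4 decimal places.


Bayes' theorem: P(C|D) = P(D|C) × P(C) / P(D)

Step 1: Calculate P(D) using law of total probability
P(D) = P(D|C)P(C) + P(D|¬C)P(¬C)
     = 0.9000 × 0.4036 + 0.2250 × 0.5964
     = 0.36324000 + 0.13419000
     = 0.49743000

Step 2: Apply Bayes' theorem
P(C|D) = P(D|C) × P(C) / P(D)
       = 0.36324000 / 0.49743000
       = 0.7302


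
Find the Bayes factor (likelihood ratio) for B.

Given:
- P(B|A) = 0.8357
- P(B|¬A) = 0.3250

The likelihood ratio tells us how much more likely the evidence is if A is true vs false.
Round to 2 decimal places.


Likelihood Ratio (LR) = P(B|A) / P(B|¬A)

LR = 0.8357 / 0.3250
   = 2.57

The evidence is 2.57 times more likely if A is true than if A is false.
Because LR exceeds 1, B is evidence for A.


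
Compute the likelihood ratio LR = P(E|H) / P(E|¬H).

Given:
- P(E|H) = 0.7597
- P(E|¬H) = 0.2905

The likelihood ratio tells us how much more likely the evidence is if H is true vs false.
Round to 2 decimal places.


Likelihood Ratio (LR) = P(E|H) / P(E|¬H)

LR = 0.7597 / 0.2905
   = 2.62

The evidence is 2.62 times more likely if H is true than if H is false.
Because LR exceeds 1, E is evidence for H.


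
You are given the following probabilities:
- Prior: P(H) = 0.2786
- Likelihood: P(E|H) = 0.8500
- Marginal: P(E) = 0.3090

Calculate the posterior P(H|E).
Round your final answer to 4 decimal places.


Using Bayes' theorem:

P(H|E) = P(E|H) × P(H) / P(E)
       = 0.8500 × 0.2786 / 0.3090
       = 0.23681000 / 0.3090
       = 0.7664

The evidence strengthens our belief in H.
Prior: 0.2786 → Posterior: 0.7664


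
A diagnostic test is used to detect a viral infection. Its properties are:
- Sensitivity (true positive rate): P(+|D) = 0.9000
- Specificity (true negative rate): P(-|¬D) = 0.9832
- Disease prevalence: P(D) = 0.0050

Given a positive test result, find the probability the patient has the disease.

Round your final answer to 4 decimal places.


Let D = has disease, + = positive test

Given:
- P(D) = 0.0050 (prevalence)
- P(+|D) = 0.9000 (sensitivity)
- P(-|¬D) = 0.9832 (specificity)
- P(+|¬D) = 0.0168 (false positive rate = 1 - specificity)

Step 1: Find P(+)
P(+) = P(+|D)P(D) + P(+|¬D)P(¬D)
     = 0.9000 × 0.0050 + 0.0168 × 0.9950
     = 0.00450000 + 0.01671600
     = 0.02121600

Step 2: Apply Bayes' theorem for P(D|+)
P(D|+) = P(+|D)P(D) / P(+)
       = 0.00450000 / 0.02121600
       = 0.2121


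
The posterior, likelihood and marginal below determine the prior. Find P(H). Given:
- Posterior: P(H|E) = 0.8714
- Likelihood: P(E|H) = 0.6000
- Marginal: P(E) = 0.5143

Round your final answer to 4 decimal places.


From Bayes' theorem: P(H|E) = P(E|H) × P(H) / P(E)

Rearranging for P(H):
P(H) = P(H|E) × P(E) / P(E|H)
     = 0.8714 × 0.5143 / 0.6000
     = 0.44816102 / 0.6000
     = 0.7469


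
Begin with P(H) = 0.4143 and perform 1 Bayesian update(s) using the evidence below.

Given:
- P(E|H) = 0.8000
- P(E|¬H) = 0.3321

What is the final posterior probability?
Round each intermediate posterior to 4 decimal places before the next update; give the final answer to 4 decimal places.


Sequential Bayesian updating:

Initial prior: P(H) = 0.4143

Update 1:
  P(E) = 0.8000 × 0.4143 + 0.3321 × 0.5857 = 0.33144000 + 0.19451097 = 0.52595097
  P(H|E) = 0.33144000 / 0.52595097 = 0.6302

Final posterior: 0.6302


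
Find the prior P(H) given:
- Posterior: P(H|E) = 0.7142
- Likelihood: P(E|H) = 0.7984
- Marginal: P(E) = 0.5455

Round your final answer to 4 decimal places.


From Bayes' theorem: P(H|E) = P(E|H) × P(H) / P(E)

Rearranging for P(H):
P(H) = P(H|E) × P(E) / P(E|H)
     = 0.7142 × 0.5455 / 0.7984
     = 0.38959610 / 0.7984
     = 0.4880


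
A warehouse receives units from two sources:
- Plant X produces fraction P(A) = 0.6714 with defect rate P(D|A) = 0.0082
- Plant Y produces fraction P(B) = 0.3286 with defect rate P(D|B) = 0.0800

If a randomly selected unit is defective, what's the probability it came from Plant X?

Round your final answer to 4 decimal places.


Let A = from Plant X, D = defective

Given:
- P(A) = 0.6714, P(B) = 0.3286
- P(D|A) = 0.0082, P(D|B) = 0.0800

Step 1: Find P(D)
P(D) = P(D|A)P(A) + P(D|B)P(B)
     = 0.0082 × 0.6714 + 0.0800 × 0.3286
     = 0.00550548 + 0.02628800
     = 0.03179348

Step 2: Apply Bayes' theorem
P(A|D) = P(D|A)P(A) / P(D)
       = 0.00550548 / 0.03179348
       = 0.1732


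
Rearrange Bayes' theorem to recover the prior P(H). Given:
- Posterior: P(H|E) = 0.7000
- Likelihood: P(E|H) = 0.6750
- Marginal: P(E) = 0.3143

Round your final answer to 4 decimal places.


From Bayes' theorem: P(H|E) = P(E|H) × P(H) / P(E)

Rearranging for P(H):
P(H) = P(H|E) × P(E) / P(E|H)
     = 0.7000 × 0.3143 / 0.6750
     = 0.22001000 / 0.6750
     = 0.3259


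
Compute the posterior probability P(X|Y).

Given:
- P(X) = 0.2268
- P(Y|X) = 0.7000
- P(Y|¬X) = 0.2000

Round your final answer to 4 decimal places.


Bayes' theorem: P(X|Y) = P(Y|X) × P(X) / P(Y)

Step 1: Calculate P(Y) using law of total probability
P(Y) = P(Y|X)P(X) + P(Y|¬X)P(¬X)
     = 0.7000 × 0.2268 + 0.2000 × 0.7732
     = 0.15876000 + 0.15464000
     = 0.31340000

Step 2: Apply Bayes' theorem
P(X|Y) = P(Y|X) × P(X) / P(Y)
       = 0.15876000 / 0.31340000
       = 0.5066


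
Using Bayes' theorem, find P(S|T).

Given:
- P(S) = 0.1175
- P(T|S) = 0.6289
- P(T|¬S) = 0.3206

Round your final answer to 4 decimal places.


Bayes' theorem: P(S|T) = P(T|S) × P(S) / P(T)

Step 1: Calculate P(T) using law of total probability
P(T) = P(T|S)P(S) + P(T|¬S)P(¬S)
     = 0.6289 × 0.1175 + 0.3206 × 0.8825
     = 0.07389575 + 0.28292950
     = 0.35682525

Step 2: Apply Bayes' theorem
P(S|T) = P(T|S) × P(S) / P(T)
       = 0.07389575 / 0.35682525
       = 0.2071


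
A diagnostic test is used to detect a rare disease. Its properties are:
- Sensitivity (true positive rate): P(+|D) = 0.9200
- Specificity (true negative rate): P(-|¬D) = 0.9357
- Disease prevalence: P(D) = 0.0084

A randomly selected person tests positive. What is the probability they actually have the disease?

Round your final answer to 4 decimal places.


Let D = has disease, + = positive test

Given:
- P(D) = 0.0084 (prevalence)
- P(+|D) = 0.9200 (sensitivity)
- P(-|¬D) = 0.9357 (specificity)
- P(+|¬D) = 0.0643 (false positive rate = 1 - specificity)

Step 1: Find P(+)
P(+) = P(+|D)P(D) + P(+|¬D)P(¬D)
     = 0.9200 × 0.0084 + 0.0643 × 0.9916
     = 0.00772800 + 0.06375988
     = 0.07148788

Step 2: Apply Bayes' theorem for P(D|+)
P(D|+) = P(+|D)P(D) / P(+)
       = 0.00772800 / 0.07148788
       = 0.1081


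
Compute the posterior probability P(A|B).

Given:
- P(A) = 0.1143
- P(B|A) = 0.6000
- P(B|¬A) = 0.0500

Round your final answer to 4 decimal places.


Bayes' theorem: P(A|B) = P(B|A) × P(A) / P(B)

Step 1: Calculate P(B) using law of total probability
P(B) = P(B|A)P(A) + P(B|¬A)P(¬A)
     = 0.6000 × 0.1143 + 0.0500 × 0.8857
     = 0.06858000 + 0.04428500
     = 0.11286500

Step 2: Apply Bayes' theorem
P(A|B) = P(B|A) × P(A) / P(B)
       = 0.06858000 / 0.11286500
       = 0.6076


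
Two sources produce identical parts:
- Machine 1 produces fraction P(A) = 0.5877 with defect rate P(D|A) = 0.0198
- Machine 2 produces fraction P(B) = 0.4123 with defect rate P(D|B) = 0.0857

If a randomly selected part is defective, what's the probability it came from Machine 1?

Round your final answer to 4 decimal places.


Let A = from Machine 1, D = defective

Given:
- P(A) = 0.5877, P(B) = 0.4123
- P(D|A) = 0.0198, P(D|B) = 0.0857

Step 1: Find P(D)
P(D) = P(D|A)P(A) + P(D|B)P(B)
     = 0.0198 × 0.5877 + 0.0857 × 0.4123
     = 0.01163646 + 0.03533411
     = 0.04697057

Step 2: Apply Bayes' theorem
P(A|D) = P(D|A)P(A) / P(D)
       = 0.01163646 / 0.04697057
       = 0.2477


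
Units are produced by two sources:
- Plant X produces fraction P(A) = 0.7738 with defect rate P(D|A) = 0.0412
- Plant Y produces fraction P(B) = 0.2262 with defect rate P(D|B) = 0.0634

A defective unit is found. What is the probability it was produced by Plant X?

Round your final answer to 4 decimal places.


Let A = from Plant X, D = defective

Given:
- P(A) = 0.7738, P(B) = 0.2262
- P(D|A) = 0.0412, P(D|B) = 0.0634

Step 1: Find P(D)
P(D) = P(D|A)P(A) + P(D|B)P(B)
     = 0.0412 × 0.7738 + 0.0634 × 0.2262
     = 0.03188056 + 0.01434108
     = 0.04622164

Step 2: Apply Bayes' theorem
P(A|D) = P(D|A)P(A) / P(D)
       = 0.03188056 / 0.04622164
       = 0.6897


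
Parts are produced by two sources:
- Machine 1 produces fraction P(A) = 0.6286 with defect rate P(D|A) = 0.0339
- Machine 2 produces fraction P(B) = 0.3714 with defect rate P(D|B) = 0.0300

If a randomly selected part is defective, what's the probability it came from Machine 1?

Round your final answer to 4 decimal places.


Let A = from Machine 1, D = defective

Given:
- P(A) = 0.6286, P(B) = 0.3714
- P(D|A) = 0.0339, P(D|B) = 0.0300

Step 1: Find P(D)
P(D) = P(D|A)P(A) + P(D|B)P(B)
     = 0.0339 × 0.6286 + 0.0300 × 0.3714
     = 0.02130954 + 0.01114200
     = 0.03245154

Step 2: Apply Bayes' theorem
P(A|D) = P(D|A)P(A) / P(D)
       = 0.02130954 / 0.03245154
       = 0.6567


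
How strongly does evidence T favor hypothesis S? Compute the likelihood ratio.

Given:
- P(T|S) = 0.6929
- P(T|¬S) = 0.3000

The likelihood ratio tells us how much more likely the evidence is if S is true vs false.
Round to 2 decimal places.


Likelihood Ratio (LR) = P(T|S) / P(T|¬S)

LR = 0.6929 / 0.3000
   = 2.31

The evidence is 2.31 times more likely if S is true than if S is false.
Since LR > 1, the evidence supports S over ¬S.


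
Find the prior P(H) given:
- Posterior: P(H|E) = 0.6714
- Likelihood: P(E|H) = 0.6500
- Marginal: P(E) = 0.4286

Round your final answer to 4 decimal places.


From Bayes' theorem: P(H|E) = P(E|H) × P(H) / P(E)

Rearranging for P(H):
P(H) = P(H|E) × P(E) / P(E|H)
     = 0.6714 × 0.4286 / 0.6500
     = 0.28776204 / 0.6500
     = 0.4427


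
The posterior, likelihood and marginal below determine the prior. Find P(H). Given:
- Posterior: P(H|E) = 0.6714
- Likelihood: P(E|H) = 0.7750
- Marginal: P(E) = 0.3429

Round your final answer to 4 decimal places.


From Bayes' theorem: P(H|E) = P(E|H) × P(H) / P(E)

Rearranging for P(H):
P(H) = P(H|E) × P(E) / P(E|H)
     = 0.6714 × 0.3429 / 0.7750
     = 0.23022306 / 0.7750
     = 0.2971


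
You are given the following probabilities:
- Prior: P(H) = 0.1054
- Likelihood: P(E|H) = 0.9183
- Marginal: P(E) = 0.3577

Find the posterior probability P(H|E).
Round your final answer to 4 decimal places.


Using Bayes' theorem:

P(H|E) = P(E|H) × P(H) / P(E)
       = 0.9183 × 0.1054 / 0.3577
       = 0.09678882 / 0.3577
       = 0.2706

The evidence strengthens our belief in H.
Prior: 0.1054 → Posterior: 0.2706


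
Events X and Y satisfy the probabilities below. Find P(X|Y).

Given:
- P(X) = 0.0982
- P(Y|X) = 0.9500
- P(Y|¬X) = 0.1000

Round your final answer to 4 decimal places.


Bayes' theorem: P(X|Y) = P(Y|X) × P(X) / P(Y)

Step 1: Calculate P(Y) using law of total probability
P(Y) = P(Y|X)P(X) + P(Y|¬X)P(¬X)
     = 0.9500 × 0.0982 + 0.1000 × 0.9018
     = 0.09329000 + 0.09018000
     = 0.18347000

Step 2: Apply Bayes' theorem
P(X|Y) = P(Y|X) × P(X) / P(Y)
       = 0.09329000 / 0.18347000
       = 0.5085


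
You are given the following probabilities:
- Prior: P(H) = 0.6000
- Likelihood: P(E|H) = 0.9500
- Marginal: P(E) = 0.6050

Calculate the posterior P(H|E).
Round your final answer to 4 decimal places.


Using Bayes' theorem:

P(H|E) = P(E|H) × P(H) / P(E)
       = 0.9500 × 0.6000 / 0.6050
       = 0.57000000 / 0.6050
       = 0.9421

The evidence strengthens our belief in H.
Prior: 0.6000 → Posterior: 0.9421


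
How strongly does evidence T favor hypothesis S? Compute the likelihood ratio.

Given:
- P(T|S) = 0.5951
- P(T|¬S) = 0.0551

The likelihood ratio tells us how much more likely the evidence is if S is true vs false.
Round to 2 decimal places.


Likelihood Ratio (LR) = P(T|S) / P(T|¬S)

LR = 0.5951 / 0.0551
   = 10.80

The evidence is 10.80 times more likely if S is true than if S is false.
LR > 1, so observing T raises the odds in favor of S.


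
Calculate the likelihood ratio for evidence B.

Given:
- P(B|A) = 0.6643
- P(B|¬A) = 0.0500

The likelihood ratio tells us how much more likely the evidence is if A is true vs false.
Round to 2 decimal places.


Likelihood Ratio (LR) = P(B|A) / P(B|¬A)

LR = 0.6643 / 0.0500
   = 13.29

The evidence is 13.29 times more likely if A is true than if A is false.
LR > 1, so observing B raises the odds in favor of A.


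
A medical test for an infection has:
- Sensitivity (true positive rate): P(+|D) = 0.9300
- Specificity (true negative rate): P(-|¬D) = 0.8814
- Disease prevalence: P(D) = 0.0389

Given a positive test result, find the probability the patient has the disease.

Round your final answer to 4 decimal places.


Let D = has disease, + = positive test

Given:
- P(D) = 0.0389 (prevalence)
- P(+|D) = 0.9300 (sensitivity)
- P(-|¬D) = 0.8814 (specificity)
- P(+|¬D) = 0.1186 (false positive rate = 1 - specificity)

Step 1: Find P(+)
P(+) = P(+|D)P(D) + P(+|¬D)P(¬D)
     = 0.9300 × 0.0389 + 0.1186 × 0.9611
     = 0.03617700 + 0.11398646
     = 0.15016346

Step 2: Apply Bayes' theorem for P(D|+)
P(D|+) = P(+|D)P(D) / P(+)
       = 0.03617700 / 0.15016346
       = 0.2409


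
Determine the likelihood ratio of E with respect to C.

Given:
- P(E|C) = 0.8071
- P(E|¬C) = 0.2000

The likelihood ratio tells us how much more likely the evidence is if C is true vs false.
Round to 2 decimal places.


Likelihood Ratio (LR) = P(E|C) / P(E|¬C)

LR = 0.8071 / 0.2000
   = 4.04

The evidence is 4.04 times more likely if C is true than if C is false.
LR > 1, so observing E raises the odds in favor of C.


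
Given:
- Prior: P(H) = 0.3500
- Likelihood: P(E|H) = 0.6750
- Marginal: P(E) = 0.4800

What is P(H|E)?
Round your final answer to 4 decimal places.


Using Bayes' theorem:

P(H|E) = P(E|H) × P(H) / P(E)
       = 0.6750 × 0.3500 / 0.4800
       = 0.23625000 / 0.4800
       = 0.4922

The evidence strengthens our belief in H.
Prior: 0.3500 → Posterior: 0.4922


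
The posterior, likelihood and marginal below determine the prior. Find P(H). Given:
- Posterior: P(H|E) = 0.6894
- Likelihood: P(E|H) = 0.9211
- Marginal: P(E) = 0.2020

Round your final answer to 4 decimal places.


From Bayes' theorem: P(H|E) = P(E|H) × P(H) / P(E)

Rearranging for P(H):
P(H) = P(H|E) × P(E) / P(E|H)
     = 0.6894 × 0.2020 / 0.9211
     = 0.13925880 / 0.9211
     = 0.1512


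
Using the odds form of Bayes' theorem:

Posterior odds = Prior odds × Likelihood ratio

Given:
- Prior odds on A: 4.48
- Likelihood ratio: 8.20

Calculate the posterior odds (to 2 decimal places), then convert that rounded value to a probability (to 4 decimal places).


Step 1: Calculate posterior odds
Posterior odds = Prior odds × LR
               = 4.48 × 8.20
               = 36.74

Step 2: Convert to probability
P(A|E) = Posterior odds / (1 + Posterior odds)
       = 36.74 / (1 + 36.74)
       = 36.74 / 37.74
       = 0.9735

The evidence increased P(A) from 0.8175 to 0.9735.


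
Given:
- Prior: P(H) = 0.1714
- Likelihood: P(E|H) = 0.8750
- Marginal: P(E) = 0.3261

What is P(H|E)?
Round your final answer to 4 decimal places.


Using Bayes' theorem:

P(H|E) = P(E|H) × P(H) / P(E)
       = 0.8750 × 0.1714 / 0.3261
       = 0.14997500 / 0.3261
       = 0.4599

The evidence strengthens our belief in H.
Prior: 0.1714 → Posterior: 0.4599


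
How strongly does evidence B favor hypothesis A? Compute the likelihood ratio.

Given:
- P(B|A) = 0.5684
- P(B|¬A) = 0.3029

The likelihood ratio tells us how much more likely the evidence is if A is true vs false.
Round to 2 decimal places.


Likelihood Ratio (LR) = P(B|A) / P(B|¬A)

LR = 0.5684 / 0.3029
   = 1.88

The evidence is 1.88 times more likely if A is true than if A is false.
Since LR > 1, the evidence supports A over ¬A.


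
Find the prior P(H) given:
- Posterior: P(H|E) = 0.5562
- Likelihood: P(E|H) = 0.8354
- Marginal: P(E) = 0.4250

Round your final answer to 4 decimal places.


From Bayes' theorem: P(H|E) = P(E|H) × P(H) / P(E)

Rearranging for P(H):
P(H) = P(H|E) × P(E) / P(E|H)
     = 0.5562 × 0.4250 / 0.8354
     = 0.23638500 / 0.8354
     = 0.2830


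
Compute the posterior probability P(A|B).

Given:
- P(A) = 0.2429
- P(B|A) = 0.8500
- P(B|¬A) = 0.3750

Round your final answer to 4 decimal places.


Bayes' theorem: P(A|B) = P(B|A) × P(A) / P(B)

Step 1: Calculate P(B) using law of total probability
P(B) = P(B|A)P(A) + P(B|¬A)P(¬A)
     = 0.8500 × 0.2429 + 0.3750 × 0.7571
     = 0.20646500 + 0.28391250
     = 0.49037750

Step 2: Apply Bayes' theorem
P(A|B) = P(B|A) × P(A) / P(B)
       = 0.20646500 / 0.49037750
       = 0.4210


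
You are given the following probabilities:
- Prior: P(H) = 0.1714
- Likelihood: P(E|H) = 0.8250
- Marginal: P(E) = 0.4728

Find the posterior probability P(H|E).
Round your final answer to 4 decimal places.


Using Bayes' theorem:

P(H|E) = P(E|H) × P(H) / P(E)
       = 0.8250 × 0.1714 / 0.4728
       = 0.14140500 / 0.4728
       = 0.2991

The evidence strengthens our belief in H.
Prior: 0.1714 → Posterior: 0.2991


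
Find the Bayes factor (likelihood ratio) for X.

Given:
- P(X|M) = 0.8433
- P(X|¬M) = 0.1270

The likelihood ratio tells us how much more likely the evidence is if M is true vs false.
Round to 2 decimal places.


Likelihood Ratio (LR) = P(X|M) / P(X|¬M)

LR = 0.8433 / 0.1270
   = 6.64

The evidence is 6.64 times more likely if M is true than if M is false.
LR > 1, so observing X raises the odds in favor of M.


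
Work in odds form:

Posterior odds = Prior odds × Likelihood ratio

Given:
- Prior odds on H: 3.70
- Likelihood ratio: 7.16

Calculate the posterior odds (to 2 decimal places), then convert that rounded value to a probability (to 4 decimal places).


Step 1: Calculate posterior odds
Posterior odds = Prior odds × LR
               = 3.70 × 7.16
               = 26.49

Step 2: Convert to probability
P(H|E) = Posterior odds / (1 + Posterior odds)
       = 26.49 / (1 + 26.49)
       = 26.49 / 27.49
       = 0.9636

The evidence increased P(H) from 0.7872 to 0.9636.


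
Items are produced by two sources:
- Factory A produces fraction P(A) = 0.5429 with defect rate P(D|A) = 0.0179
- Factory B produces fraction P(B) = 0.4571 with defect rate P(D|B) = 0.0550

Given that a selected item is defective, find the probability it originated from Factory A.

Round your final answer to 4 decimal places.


Let A = from Factory A, D = defective

Given:
- P(A) = 0.5429, P(B) = 0.4571
- P(D|A) = 0.0179, P(D|B) = 0.0550

Step 1: Find P(D)
P(D) = P(D|A)P(A) + P(D|B)P(B)
     = 0.0179 × 0.5429 + 0.0550 × 0.4571
     = 0.00971791 + 0.02514050
     = 0.03485841

Step 2: Apply Bayes' theorem
P(A|D) = P(D|A)P(A) / P(D)
       = 0.00971791 / 0.03485841
       = 0.2788


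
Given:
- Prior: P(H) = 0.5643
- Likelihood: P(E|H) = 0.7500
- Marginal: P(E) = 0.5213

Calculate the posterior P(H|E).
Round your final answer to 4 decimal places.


Using Bayes' theorem:

P(H|E) = P(E|H) × P(H) / P(E)
       = 0.7500 × 0.5643 / 0.5213
       = 0.42322500 / 0.5213
       = 0.8119

The evidence strengthens our belief in H.
Prior: 0.5643 → Posterior: 0.8119


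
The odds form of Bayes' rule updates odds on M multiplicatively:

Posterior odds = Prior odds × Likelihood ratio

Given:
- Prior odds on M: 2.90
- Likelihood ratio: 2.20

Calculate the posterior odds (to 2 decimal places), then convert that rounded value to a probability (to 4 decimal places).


Step 1: Calculate posterior odds
Posterior odds = Prior odds × LR
               = 2.90 × 2.20
               = 6.38

Step 2: Convert to probability
P(M|E) = Posterior odds / (1 + Posterior odds)
       = 6.38 / (1 + 6.38)
       = 6.38 / 7.38
       = 0.8645

The evidence increased P(M) from 0.7436 to 0.8645.


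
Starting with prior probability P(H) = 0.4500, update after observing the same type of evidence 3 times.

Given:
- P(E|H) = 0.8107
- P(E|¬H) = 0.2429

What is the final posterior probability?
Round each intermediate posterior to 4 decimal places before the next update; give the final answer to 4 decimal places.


Sequential Bayesian updating:

Initial prior: P(H) = 0.4500

Update 1:
  P(E) = 0.8107 × 0.4500 + 0.2429 × 0.5500 = 0.36481500 + 0.13359500 = 0.49841000
  P(H|E) = 0.36481500 / 0.49841000 = 0.7320

Update 2:
  P(E) = 0.8107 × 0.7320 + 0.2429 × 0.2680 = 0.59343240 + 0.06509720 = 0.65852960
  P(H|E) = 0.59343240 / 0.65852960 = 0.9011

Update 3:
  P(E) = 0.8107 × 0.9011 + 0.2429 × 0.0989 = 0.73052177 + 0.02402281 = 0.75454458
  P(H|E) = 0.73052177 / 0.75454458 = 0.9682

Final posterior: 0.9682


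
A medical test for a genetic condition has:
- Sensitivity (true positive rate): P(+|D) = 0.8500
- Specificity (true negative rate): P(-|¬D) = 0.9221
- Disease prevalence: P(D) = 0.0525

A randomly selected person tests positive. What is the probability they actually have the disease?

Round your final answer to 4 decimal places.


Let D = has disease, + = positive test

Given:
- P(D) = 0.0525 (prevalence)
- P(+|D) = 0.8500 (sensitivity)
- P(-|¬D) = 0.9221 (specificity)
- P(+|¬D) = 0.0779 (false positive rate = 1 - specificity)

Step 1: Find P(+)
P(+) = P(+|D)P(D) + P(+|¬D)P(¬D)
     = 0.8500 × 0.0525 + 0.0779 × 0.9475
     = 0.04462500 + 0.07381025
     = 0.11843525

Step 2: Apply Bayes' theorem for P(D|+)
P(D|+) = P(+|D)P(D) / P(+)
       = 0.04462500 / 0.11843525
       = 0.3768


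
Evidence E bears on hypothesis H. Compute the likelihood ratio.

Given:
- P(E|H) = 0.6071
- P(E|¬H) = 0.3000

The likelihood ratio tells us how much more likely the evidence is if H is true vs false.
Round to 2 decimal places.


Likelihood Ratio (LR) = P(E|H) / P(E|¬H)

LR = 0.6071 / 0.3000
   = 2.02

The evidence is 2.02 times more likely if H is true than if H is false.
Since LR > 1, the evidence supports H over ¬H.


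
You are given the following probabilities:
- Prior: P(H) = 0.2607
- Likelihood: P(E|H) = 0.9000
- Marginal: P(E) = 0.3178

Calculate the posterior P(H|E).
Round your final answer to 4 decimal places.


Using Bayes' theorem:

P(H|E) = P(E|H) × P(H) / P(E)
       = 0.9000 × 0.2607 / 0.3178
       = 0.23463000 / 0.3178
       = 0.7383

The evidence strengthens our belief in H.
Prior: 0.2607 → Posterior: 0.7383


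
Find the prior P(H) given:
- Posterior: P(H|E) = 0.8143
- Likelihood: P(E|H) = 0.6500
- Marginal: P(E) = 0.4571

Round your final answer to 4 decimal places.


From Bayes' theorem: P(H|E) = P(E|H) × P(H) / P(E)

Rearranging for P(H):
P(H) = P(H|E) × P(E) / P(E|H)
     = 0.8143 × 0.4571 / 0.6500
     = 0.37221653 / 0.6500
     = 0.5726


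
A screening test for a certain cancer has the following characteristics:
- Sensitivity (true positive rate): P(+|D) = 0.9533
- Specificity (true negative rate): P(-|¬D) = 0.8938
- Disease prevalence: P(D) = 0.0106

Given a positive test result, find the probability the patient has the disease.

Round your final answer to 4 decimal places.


Let D = has disease, + = positive test

Given:
- P(D) = 0.0106 (prevalence)
- P(+|D) = 0.9533 (sensitivity)
- P(-|¬D) = 0.8938 (specificity)
- P(+|¬D) = 0.1062 (false positive rate = 1 - specificity)

Step 1: Find P(+)
P(+) = P(+|D)P(D) + P(+|¬D)P(¬D)
     = 0.9533 × 0.0106 + 0.1062 × 0.9894
     = 0.01010498 + 0.10507428
     = 0.11517926

Step 2: Apply Bayes' theorem for P(D|+)
P(D|+) = P(+|D)P(D) / P(+)
       = 0.01010498 / 0.11517926
       = 0.0877


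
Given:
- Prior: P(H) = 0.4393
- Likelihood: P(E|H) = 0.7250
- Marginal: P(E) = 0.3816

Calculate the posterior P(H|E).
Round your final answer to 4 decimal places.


Using Bayes' theorem:

P(H|E) = P(E|H) × P(H) / P(E)
       = 0.7250 × 0.4393 / 0.3816
       = 0.31849250 / 0.3816
       = 0.8346

The evidence strengthens our belief in H.
Prior: 0.4393 → Posterior: 0.8346


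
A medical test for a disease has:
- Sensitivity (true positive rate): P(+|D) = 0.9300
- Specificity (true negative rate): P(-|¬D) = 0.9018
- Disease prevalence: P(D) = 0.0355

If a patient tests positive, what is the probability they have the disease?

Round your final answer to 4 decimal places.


Let D = has disease, + = positive test

Given:
- P(D) = 0.0355 (prevalence)
- P(+|D) = 0.9300 (sensitivity)
- P(-|¬D) = 0.9018 (specificity)
- P(+|¬D) = 0.0982 (false positive rate = 1 - specificity)

Step 1: Find P(+)
P(+) = P(+|D)P(D) + P(+|¬D)P(¬D)
     = 0.9300 × 0.0355 + 0.0982 × 0.9645
     = 0.03301500 + 0.09471390
     = 0.12772890

Step 2: Apply Bayes' theorem for P(D|+)
P(D|+) = P(+|D)P(D) / P(+)
       = 0.03301500 / 0.12772890
       = 0.2585


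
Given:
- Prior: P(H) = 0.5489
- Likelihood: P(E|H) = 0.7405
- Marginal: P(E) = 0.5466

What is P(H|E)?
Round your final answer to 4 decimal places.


Using Bayes' theorem:

P(H|E) = P(E|H) × P(H) / P(E)
       = 0.7405 × 0.5489 / 0.5466
       = 0.40646045 / 0.5466
       = 0.7436

The evidence strengthens our belief in H.
Prior: 0.5489 → Posterior: 0.7436


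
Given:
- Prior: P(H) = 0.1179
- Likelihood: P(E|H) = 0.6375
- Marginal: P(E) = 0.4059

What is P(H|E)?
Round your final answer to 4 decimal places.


Using Bayes' theorem:

P(H|E) = P(E|H) × P(H) / P(E)
       = 0.6375 × 0.1179 / 0.4059
       = 0.07516125 / 0.4059
       = 0.1852

The evidence strengthens our belief in H.
Prior: 0.1179 → Posterior: 0.1852


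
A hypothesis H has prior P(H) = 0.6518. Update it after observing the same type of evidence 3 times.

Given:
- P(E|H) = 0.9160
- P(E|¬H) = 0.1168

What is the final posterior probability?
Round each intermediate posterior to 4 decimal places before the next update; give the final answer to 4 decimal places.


Sequential Bayesian updating:

Initial prior: P(H) = 0.6518

Update 1:
  P(E) = 0.9160 × 0.6518 + 0.1168 × 0.3482 = 0.59704880 + 0.04066976 = 0.63771856
  P(H|E) = 0.59704880 / 0.63771856 = 0.9362

Update 2:
  P(E) = 0.9160 × 0.9362 + 0.1168 × 0.0638 = 0.85755920 + 0.00745184 = 0.86501104
  P(H|E) = 0.85755920 / 0.86501104 = 0.9914

Update 3:
  P(E) = 0.9160 × 0.9914 + 0.1168 × 0.0086 = 0.90812240 + 0.00100448 = 0.90912688
  P(H|E) = 0.90812240 / 0.90912688 = 0.9989

Final posterior: 0.9989


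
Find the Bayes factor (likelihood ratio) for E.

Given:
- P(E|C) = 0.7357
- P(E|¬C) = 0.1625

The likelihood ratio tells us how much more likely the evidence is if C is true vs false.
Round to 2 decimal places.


Likelihood Ratio (LR) = P(E|C) / P(E|¬C)

LR = 0.7357 / 0.1625
   = 4.53

The evidence is 4.53 times more likely if C is true than if C is false.
LR > 1, so observing E raises the odds in favor of C.


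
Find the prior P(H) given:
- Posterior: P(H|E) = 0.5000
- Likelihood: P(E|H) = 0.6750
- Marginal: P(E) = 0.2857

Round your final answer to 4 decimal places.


From Bayes' theorem: P(H|E) = P(E|H) × P(H) / P(E)

Rearranging for P(H):
P(H) = P(H|E) × P(E) / P(E|H)
     = 0.5000 × 0.2857 / 0.6750
     = 0.14285000 / 0.6750
     = 0.2116


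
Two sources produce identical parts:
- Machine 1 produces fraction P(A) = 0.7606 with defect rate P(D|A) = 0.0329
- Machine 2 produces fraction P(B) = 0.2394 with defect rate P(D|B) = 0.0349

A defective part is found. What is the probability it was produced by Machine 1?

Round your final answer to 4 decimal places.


Let A = from Machine 1, D = defective

Given:
- P(A) = 0.7606, P(B) = 0.2394
- P(D|A) = 0.0329, P(D|B) = 0.0349

Step 1: Find P(D)
P(D) = P(D|A)P(A) + P(D|B)P(B)
     = 0.0329 × 0.7606 + 0.0349 × 0.2394
     = 0.02502374 + 0.00835506
     = 0.03337880

Step 2: Apply Bayes' theorem
P(A|D) = P(D|A)P(A) / P(D)
       = 0.02502374 / 0.03337880
       = 0.7497


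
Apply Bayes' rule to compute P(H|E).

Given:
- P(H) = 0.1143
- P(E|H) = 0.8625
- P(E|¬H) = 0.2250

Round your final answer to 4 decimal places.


Bayes' theorem: P(H|E) = P(E|H) × P(H) / P(E)

Step 1: Calculate P(E) using law of total probability
P(E) = P(E|H)P(H) + P(E|¬H)P(¬H)
     = 0.8625 × 0.1143 + 0.2250 × 0.8857
     = 0.09858375 + 0.19928250
     = 0.29786625

Step 2: Apply Bayes' theorem
P(H|E) = P(E|H) × P(H) / P(E)
       = 0.09858375 / 0.29786625
       = 0.3310


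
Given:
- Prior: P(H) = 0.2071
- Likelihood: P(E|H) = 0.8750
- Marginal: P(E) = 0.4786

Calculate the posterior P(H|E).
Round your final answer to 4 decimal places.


Using Bayes' theorem:

P(H|E) = P(E|H) × P(H) / P(E)
       = 0.8750 × 0.2071 / 0.4786
       = 0.18121250 / 0.4786
       = 0.3786

The evidence strengthens our belief in H.
Prior: 0.2071 → Posterior: 0.3786


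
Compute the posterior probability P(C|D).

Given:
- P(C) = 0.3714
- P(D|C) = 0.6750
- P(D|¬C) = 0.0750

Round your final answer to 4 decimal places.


Bayes' theorem: P(C|D) = P(D|C) × P(C) / P(D)

Step 1: Calculate P(D) using law of total probability
P(D) = P(D|C)P(C) + P(D|¬C)P(¬C)
     = 0.6750 × 0.3714 + 0.0750 × 0.6286
     = 0.25069500 + 0.04714500
     = 0.29784000

Step 2: Apply Bayes' theorem
P(C|D) = P(D|C) × P(C) / P(D)
       = 0.25069500 / 0.29784000
       = 0.8417


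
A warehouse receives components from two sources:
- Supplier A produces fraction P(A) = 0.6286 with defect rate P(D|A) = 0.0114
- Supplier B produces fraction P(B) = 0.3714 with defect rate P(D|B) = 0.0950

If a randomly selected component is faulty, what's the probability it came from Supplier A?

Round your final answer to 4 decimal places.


Let A = from Supplier A, D = faulty

Given:
- P(A) = 0.6286, P(B) = 0.3714
- P(D|A) = 0.0114, P(D|B) = 0.0950

Step 1: Find P(D)
P(D) = P(D|A)P(A) + P(D|B)P(B)
     = 0.0114 × 0.6286 + 0.0950 × 0.3714
     = 0.00716604 + 0.03528300
     = 0.04244904

Step 2: Apply Bayes' theorem
P(A|D) = P(D|A)P(A) / P(D)
       = 0.00716604 / 0.04244904
       = 0.1688


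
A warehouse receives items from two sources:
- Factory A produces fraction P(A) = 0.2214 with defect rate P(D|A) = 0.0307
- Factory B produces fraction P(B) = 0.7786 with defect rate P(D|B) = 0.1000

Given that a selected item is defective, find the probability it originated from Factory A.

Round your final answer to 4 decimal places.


Let A = from Factory A, D = defective

Given:
- P(A) = 0.2214, P(B) = 0.7786
- P(D|A) = 0.0307, P(D|B) = 0.1000

Step 1: Find P(D)
P(D) = P(D|A)P(A) + P(D|B)P(B)
     = 0.0307 × 0.2214 + 0.1000 × 0.7786
     = 0.00679698 + 0.07786000
     = 0.08465698

Step 2: Apply Bayes' theorem
P(A|D) = P(D|A)P(A) / P(D)
       = 0.00679698 / 0.08465698
       = 0.0803


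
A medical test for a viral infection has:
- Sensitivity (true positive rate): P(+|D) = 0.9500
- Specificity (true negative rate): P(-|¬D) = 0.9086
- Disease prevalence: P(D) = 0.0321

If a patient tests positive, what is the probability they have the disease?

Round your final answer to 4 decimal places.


Let D = has disease, + = positive test

Given:
- P(D) = 0.0321 (prevalence)
- P(+|D) = 0.9500 (sensitivity)
- P(-|¬D) = 0.9086 (specificity)
- P(+|¬D) = 0.0914 (false positive rate = 1 - specificity)

Step 1: Find P(+)
P(+) = P(+|D)P(D) + P(+|¬D)P(¬D)
     = 0.9500 × 0.0321 + 0.0914 × 0.9679
     = 0.03049500 + 0.08846606
     = 0.11896106

Step 2: Apply Bayes' theorem for P(D|+)
P(D|+) = P(+|D)P(D) / P(+)
       = 0.03049500 / 0.11896106
       = 0.2563


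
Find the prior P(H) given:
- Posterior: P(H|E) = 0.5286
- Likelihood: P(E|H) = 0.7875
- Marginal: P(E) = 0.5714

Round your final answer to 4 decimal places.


From Bayes' theorem: P(H|E) = P(E|H) × P(H) / P(E)

Rearranging for P(H):
P(H) = P(H|E) × P(E) / P(E|H)
     = 0.5286 × 0.5714 / 0.7875
     = 0.30204204 / 0.7875
     = 0.3835


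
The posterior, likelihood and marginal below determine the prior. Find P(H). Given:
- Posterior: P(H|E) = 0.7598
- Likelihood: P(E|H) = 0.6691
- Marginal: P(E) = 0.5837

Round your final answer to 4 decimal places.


From Bayes' theorem: P(H|E) = P(E|H) × P(H) / P(E)

Rearranging for P(H):
P(H) = P(H|E) × P(E) / P(E|H)
     = 0.7598 × 0.5837 / 0.6691
     = 0.44349526 / 0.6691
     = 0.6628


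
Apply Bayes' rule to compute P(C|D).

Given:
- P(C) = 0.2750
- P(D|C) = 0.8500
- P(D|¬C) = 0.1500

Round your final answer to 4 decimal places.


Bayes' theorem: P(C|D) = P(D|C) × P(C) / P(D)

Step 1: Calculate P(D) using law of total probability
P(D) = P(D|C)P(C) + P(D|¬C)P(¬C)
     = 0.8500 × 0.2750 + 0.1500 × 0.7250
     = 0.23375000 + 0.10875000
     = 0.34250000

Step 2: Apply Bayes' theorem
P(C|D) = P(D|C) × P(C) / P(D)
       = 0.23375000 / 0.34250000
       = 0.6825


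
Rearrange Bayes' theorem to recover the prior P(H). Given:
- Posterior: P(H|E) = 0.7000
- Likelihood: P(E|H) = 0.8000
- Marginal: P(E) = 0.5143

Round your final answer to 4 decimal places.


From Bayes' theorem: P(H|E) = P(E|H) × P(H) / P(E)

Rearranging for P(H):
P(H) = P(H|E) × P(E) / P(E|H)
     = 0.7000 × 0.5143 / 0.8000
     = 0.36001000 / 0.8000
     = 0.4500


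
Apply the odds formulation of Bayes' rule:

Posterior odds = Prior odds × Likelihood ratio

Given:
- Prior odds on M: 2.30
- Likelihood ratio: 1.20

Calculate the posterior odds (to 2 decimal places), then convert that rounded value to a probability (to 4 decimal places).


Step 1: Calculate posterior odds
Posterior odds = Prior odds × LR
               = 2.30 × 1.20
               = 2.76

Step 2: Convert to probability
P(M|E) = Posterior odds / (1 + Posterior odds)
       = 2.76 / (1 + 2.76)
       = 2.76 / 3.76
       = 0.7340

The evidence increased P(M) from 0.6970 to 0.7340.


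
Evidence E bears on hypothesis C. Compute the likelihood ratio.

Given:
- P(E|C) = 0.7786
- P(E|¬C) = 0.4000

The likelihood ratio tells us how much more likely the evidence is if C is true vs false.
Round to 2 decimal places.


Likelihood Ratio (LR) = P(E|C) / P(E|¬C)

LR = 0.7786 / 0.4000
   = 1.95

The evidence is 1.95 times more likely if C is true than if C is false.
Because LR exceeds 1, E is evidence for C.


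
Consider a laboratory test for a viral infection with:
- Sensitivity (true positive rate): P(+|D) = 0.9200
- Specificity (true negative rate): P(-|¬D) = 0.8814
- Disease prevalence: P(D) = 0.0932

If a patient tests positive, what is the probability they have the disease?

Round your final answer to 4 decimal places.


Let D = has disease, + = positive test

Given:
- P(D) = 0.0932 (prevalence)
- P(+|D) = 0.9200 (sensitivity)
- P(-|¬D) = 0.8814 (specificity)
- P(+|¬D) = 0.1186 (false positive rate = 1 - specificity)

Step 1: Find P(+)
P(+) = P(+|D)P(D) + P(+|¬D)P(¬D)
     = 0.9200 × 0.0932 + 0.1186 × 0.9068
     = 0.08574400 + 0.10754648
     = 0.19329048

Step 2: Apply Bayes' theorem for P(D|+)
P(D|+) = P(+|D)P(D) / P(+)
       = 0.08574400 / 0.19329048
       = 0.4436


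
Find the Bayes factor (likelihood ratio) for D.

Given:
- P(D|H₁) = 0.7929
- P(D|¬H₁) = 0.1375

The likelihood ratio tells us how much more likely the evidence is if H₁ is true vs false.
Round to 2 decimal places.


Likelihood Ratio (LR) = P(D|H₁) / P(D|¬H₁)

LR = 0.7929 / 0.1375
   = 5.77

The evidence is 5.77 times more likely if H₁ is true than if H₁ is false.
Because LR exceeds 1, D is evidence for H₁.


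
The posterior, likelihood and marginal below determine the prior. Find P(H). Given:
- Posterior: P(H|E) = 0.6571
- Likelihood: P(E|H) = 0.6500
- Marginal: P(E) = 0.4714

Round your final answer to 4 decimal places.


From Bayes' theorem: P(H|E) = P(E|H) × P(H) / P(E)

Rearranging for P(H):
P(H) = P(H|E) × P(E) / P(E|H)
     = 0.6571 × 0.4714 / 0.6500
     = 0.30975694 / 0.6500
     = 0.4765


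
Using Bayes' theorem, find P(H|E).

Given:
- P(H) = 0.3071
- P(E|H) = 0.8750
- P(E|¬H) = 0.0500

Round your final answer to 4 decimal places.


Bayes' theorem: P(H|E) = P(E|H) × P(H) / P(E)

Step 1: Calculate P(E) using law of total probability
P(E) = P(E|H)P(H) + P(E|¬H)P(¬H)
     = 0.8750 × 0.3071 + 0.0500 × 0.6929
     = 0.26871250 + 0.03464500
     = 0.30335750

Step 2: Apply Bayes' theorem
P(H|E) = P(E|H) × P(H) / P(E)
       = 0.26871250 / 0.30335750
       = 0.8858


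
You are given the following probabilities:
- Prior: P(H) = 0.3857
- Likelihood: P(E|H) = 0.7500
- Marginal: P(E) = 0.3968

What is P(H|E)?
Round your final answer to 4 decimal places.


Using Bayes' theorem:

P(H|E) = P(E|H) × P(H) / P(E)
       = 0.7500 × 0.3857 / 0.3968
       = 0.28927500 / 0.3968
       = 0.7290

The evidence strengthens our belief in H.
Prior: 0.3857 → Posterior: 0.7290


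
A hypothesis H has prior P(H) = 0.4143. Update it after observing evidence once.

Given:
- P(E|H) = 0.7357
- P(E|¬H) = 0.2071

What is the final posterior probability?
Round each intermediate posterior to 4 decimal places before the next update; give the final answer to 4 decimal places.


Sequential Bayesian updating:

Initial prior: P(H) = 0.4143

Update 1:
  P(E) = 0.7357 × 0.4143 + 0.2071 × 0.5857 = 0.30480051 + 0.12129847 = 0.42609898
  P(H|E) = 0.30480051 / 0.42609898 = 0.7153

Final posterior: 0.7153


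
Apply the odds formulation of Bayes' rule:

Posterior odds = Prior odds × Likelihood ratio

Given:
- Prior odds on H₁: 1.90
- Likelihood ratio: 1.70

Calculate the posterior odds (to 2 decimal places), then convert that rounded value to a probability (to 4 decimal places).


Step 1: Calculate posterior odds
Posterior odds = Prior odds × LR
               = 1.90 × 1.70
               = 3.23

Step 2: Convert to probability
P(H₁|E) = Posterior odds / (1 + Posterior odds)
       = 3.23 / (1 + 3.23)
       = 3.23 / 4.23
       = 0.7636

The evidence increased P(H₁) from 0.6552 to 0.7636.


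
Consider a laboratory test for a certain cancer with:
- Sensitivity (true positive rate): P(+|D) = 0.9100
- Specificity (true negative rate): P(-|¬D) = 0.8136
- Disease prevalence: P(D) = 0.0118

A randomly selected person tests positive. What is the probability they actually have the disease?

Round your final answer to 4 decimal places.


Let D = has disease, + = positive test

Given:
- P(D) = 0.0118 (prevalence)
- P(+|D) = 0.9100 (sensitivity)
- P(-|¬D) = 0.8136 (specificity)
- P(+|¬D) = 0.1864 (false positive rate = 1 - specificity)

Step 1: Find P(+)
P(+) = P(+|D)P(D) + P(+|¬D)P(¬D)
     = 0.9100 × 0.0118 + 0.1864 × 0.9882
     = 0.01073800 + 0.18420048
     = 0.19493848

Step 2: Apply Bayes' theorem for P(D|+)
P(D|+) = P(+|D)P(D) / P(+)
       = 0.01073800 / 0.19493848
       = 0.0551


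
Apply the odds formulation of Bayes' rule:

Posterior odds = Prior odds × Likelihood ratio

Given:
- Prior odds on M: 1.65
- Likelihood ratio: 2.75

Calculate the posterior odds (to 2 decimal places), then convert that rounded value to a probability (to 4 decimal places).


Step 1: Calculate posterior odds
Posterior odds = Prior odds × LR
               = 1.65 × 2.75
               = 4.54

Step 2: Convert to probability
P(M|E) = Posterior odds / (1 + Posterior odds)
       = 4.54 / (1 + 4.54)
       = 4.54 / 5.54
       = 0.8195

The evidence increased P(M) from 0.6226 to 0.8195.


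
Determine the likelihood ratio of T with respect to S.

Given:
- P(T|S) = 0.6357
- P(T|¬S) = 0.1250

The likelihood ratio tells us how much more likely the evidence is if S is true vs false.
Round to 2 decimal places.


Likelihood Ratio (LR) = P(T|S) / P(T|¬S)

LR = 0.6357 / 0.1250
   = 5.09

The evidence is 5.09 times more likely if S is true than if S is false.
LR > 1, so observing T raises the odds in favor of S.


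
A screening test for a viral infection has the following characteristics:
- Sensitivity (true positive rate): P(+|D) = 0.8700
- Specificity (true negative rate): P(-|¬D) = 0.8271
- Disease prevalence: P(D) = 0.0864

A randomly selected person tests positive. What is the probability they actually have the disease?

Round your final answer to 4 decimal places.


Let D = has disease, + = positive test

Given:
- P(D) = 0.0864 (prevalence)
- P(+|D) = 0.8700 (sensitivity)
- P(-|¬D) = 0.8271 (specificity)
- P(+|¬D) = 0.1729 (false positive rate = 1 - specificity)

Step 1: Find P(+)
P(+) = P(+|D)P(D) + P(+|¬D)P(¬D)
     = 0.8700 × 0.0864 + 0.1729 × 0.9136
     = 0.07516800 + 0.15796144
     = 0.23312944

Step 2: Apply Bayes' theorem for P(D|+)
P(D|+) = P(+|D)P(D) / P(+)
       = 0.07516800 / 0.23312944
       = 0.3224
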